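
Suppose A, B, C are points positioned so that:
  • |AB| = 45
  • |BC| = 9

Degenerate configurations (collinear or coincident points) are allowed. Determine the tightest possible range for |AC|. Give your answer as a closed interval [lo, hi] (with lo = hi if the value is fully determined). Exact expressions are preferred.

|AC| ∈ [36, 54]  (≈ [36.0000, 54.0000])

|AB| ∈ {45}
|BC| ∈ {9}
|AC| ∈ [36, 54]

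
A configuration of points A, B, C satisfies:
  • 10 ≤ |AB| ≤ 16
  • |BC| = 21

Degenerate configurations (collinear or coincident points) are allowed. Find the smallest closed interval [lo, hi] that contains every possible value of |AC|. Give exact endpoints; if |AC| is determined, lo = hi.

|AC| ∈ [5, 37]  (≈ [5.0000, 37.0000])

|AB| ∈ [10, 16]
|BC| ∈ {21}
|AC| ∈ [5, 37]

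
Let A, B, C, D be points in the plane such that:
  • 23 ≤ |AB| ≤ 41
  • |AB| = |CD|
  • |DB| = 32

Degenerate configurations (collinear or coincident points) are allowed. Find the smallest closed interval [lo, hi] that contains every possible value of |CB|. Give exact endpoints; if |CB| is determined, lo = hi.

|AB| ∈ [23, 41]
|BD| ∈ {32}
|CD| ∈ [23, 41]
|AD| ∈ [0, 73]
|BC| ∈ [0, 73]
|AC| ∈ [0, 114]

|CB| ∈ [0, 73]  (≈ [0.0000, 73.0000])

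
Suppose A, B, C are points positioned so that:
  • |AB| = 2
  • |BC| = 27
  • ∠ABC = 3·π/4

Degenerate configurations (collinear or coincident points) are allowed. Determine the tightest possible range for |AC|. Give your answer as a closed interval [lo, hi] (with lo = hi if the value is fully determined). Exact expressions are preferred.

|AB| ∈ {2}
|BC| ∈ {27}
|AC| ∈ {√(54·√(2) + 733)}

|AC| = √(54·√(2) + 733)  (≈ 28.4494)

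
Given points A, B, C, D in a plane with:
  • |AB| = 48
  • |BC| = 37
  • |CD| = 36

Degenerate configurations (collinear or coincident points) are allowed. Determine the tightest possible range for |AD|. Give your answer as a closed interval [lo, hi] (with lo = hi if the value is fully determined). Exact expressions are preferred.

|AB| ∈ {48}
|BC| ∈ {37}
|CD| ∈ {36}
|AC| ∈ [11, 85]
|BD| ∈ [1, 73]
|AD| ∈ [0, 121]

|AD| ∈ [0, 121]  (≈ [0.0000, 121.0000])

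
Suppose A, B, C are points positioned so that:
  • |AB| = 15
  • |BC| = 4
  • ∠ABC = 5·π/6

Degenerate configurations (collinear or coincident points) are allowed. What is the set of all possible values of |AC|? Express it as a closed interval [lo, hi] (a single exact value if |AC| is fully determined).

|AB| ∈ {15}
|BC| ∈ {4}
|AC| ∈ {√(60·√(3) + 241)}

|AC| = √(60·√(3) + 241)  (≈ 18.5721)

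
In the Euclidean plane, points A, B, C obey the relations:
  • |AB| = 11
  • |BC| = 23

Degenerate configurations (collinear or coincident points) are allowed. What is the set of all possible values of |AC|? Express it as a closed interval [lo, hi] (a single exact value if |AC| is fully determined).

|AB| ∈ {11}
|BC| ∈ {23}
|AC| ∈ [12, 34]

|AC| ∈ [12, 34]  (≈ [12.0000, 34.0000])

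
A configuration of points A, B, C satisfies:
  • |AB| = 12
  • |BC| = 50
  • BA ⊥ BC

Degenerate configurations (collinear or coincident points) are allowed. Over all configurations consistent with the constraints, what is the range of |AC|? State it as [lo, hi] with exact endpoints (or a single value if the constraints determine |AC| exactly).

|AB| ∈ {12}
|BC| ∈ {50}
|AC| ∈ {2·√(661)}

|AC| = 2·√(661)  (≈ 51.4198)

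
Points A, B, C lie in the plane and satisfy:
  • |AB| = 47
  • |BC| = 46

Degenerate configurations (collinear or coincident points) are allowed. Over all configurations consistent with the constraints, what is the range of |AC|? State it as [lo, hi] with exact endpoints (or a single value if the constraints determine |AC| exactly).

|AB| ∈ {47}
|BC| ∈ {46}
|AC| ∈ [1, 93]

|AC| ∈ [1, 93]  (≈ [1.0000, 93.0000])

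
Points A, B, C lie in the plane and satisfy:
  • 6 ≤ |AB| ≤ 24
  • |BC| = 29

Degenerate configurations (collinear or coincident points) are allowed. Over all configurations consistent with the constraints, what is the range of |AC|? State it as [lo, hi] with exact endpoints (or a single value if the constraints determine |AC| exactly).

|AC| ∈ [5, 53]  (≈ [5.0000, 53.0000])

|AB| ∈ [6, 24]
|BC| ∈ {29}
|AC| ∈ [5, 53]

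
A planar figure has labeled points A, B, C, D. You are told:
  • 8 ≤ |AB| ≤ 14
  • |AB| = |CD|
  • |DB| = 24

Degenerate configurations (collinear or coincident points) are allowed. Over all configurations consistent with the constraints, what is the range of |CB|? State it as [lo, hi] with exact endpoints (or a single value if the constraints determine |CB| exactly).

|CB| ∈ [10, 38]  (≈ [10.0000, 38.0000])

|AB| ∈ [8, 14]
|BD| ∈ {24}
|CD| ∈ [8, 14]
|AD| ∈ [10, 38]
|BC| ∈ [10, 38]
|AC| ∈ [0, 52]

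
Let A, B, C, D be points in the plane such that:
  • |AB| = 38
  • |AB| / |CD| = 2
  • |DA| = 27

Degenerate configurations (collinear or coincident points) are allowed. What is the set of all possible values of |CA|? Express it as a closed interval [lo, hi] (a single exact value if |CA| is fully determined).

|CA| ∈ [8, 46]  (≈ [8.0000, 46.0000])

|AB| ∈ {38}
|AD| ∈ {27}
|CD| ∈ {19}
|BD| ∈ [11, 65]
|AC| ∈ [8, 46]
|BC| ∈ [0, 84]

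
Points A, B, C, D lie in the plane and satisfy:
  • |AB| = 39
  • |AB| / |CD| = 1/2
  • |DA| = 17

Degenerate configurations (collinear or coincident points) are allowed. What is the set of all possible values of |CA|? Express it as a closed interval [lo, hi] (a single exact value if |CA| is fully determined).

|CA| ∈ [61, 95]  (≈ [61.0000, 95.0000])

|AB| ∈ {39}
|AD| ∈ {17}
|CD| ∈ {78}
|BD| ∈ [22, 56]
|AC| ∈ [61, 95]
|BC| ∈ [22, 134]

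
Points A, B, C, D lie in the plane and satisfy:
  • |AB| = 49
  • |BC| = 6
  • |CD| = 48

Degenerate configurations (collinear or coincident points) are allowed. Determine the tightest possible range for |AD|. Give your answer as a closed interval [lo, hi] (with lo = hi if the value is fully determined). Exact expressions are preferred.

|AB| ∈ {49}
|BC| ∈ {6}
|CD| ∈ {48}
|AC| ∈ [43, 55]
|BD| ∈ [42, 54]
|AD| ∈ [0, 103]

|AD| ∈ [0, 103]  (≈ [0.0000, 103.0000])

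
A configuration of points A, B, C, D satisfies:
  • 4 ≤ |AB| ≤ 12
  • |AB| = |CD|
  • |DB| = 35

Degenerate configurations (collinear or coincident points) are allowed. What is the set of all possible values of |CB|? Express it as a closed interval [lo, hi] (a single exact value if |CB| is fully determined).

|AB| ∈ [4, 12]
|BD| ∈ {35}
|CD| ∈ [4, 12]
|AD| ∈ [23, 47]
|BC| ∈ [23, 47]
|AC| ∈ [11, 59]

|CB| ∈ [23, 47]  (≈ [23.0000, 47.0000])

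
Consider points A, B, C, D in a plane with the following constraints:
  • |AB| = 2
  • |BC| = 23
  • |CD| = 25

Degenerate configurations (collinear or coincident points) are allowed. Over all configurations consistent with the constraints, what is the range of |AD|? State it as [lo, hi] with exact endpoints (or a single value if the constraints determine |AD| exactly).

|AD| ∈ [0, 50]  (≈ [0.0000, 50.0000])

|AB| ∈ {2}
|BC| ∈ {23}
|CD| ∈ {25}
|AC| ∈ [21, 25]
|BD| ∈ [2, 48]
|AD| ∈ [0, 50]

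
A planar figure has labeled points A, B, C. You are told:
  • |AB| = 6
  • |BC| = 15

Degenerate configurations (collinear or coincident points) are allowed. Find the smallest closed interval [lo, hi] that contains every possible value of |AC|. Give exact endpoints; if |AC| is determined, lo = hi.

|AC| ∈ [9, 21]  (≈ [9.0000, 21.0000])

|AB| ∈ {6}
|BC| ∈ {15}
|AC| ∈ [9, 21]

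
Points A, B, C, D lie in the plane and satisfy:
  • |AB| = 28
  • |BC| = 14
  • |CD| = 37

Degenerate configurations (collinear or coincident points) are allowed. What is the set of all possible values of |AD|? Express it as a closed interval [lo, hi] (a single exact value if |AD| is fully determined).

|AB| ∈ {28}
|BC| ∈ {14}
|CD| ∈ {37}
|AC| ∈ [14, 42]
|BD| ∈ [23, 51]
|AD| ∈ [0, 79]

|AD| ∈ [0, 79]  (≈ [0.0000, 79.0000])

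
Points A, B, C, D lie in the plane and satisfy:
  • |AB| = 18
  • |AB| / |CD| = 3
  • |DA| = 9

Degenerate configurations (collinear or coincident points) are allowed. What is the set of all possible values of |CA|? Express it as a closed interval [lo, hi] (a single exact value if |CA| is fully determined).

|AB| ∈ {18}
|AD| ∈ {9}
|CD| ∈ {6}
|BD| ∈ [9, 27]
|AC| ∈ [3, 15]
|BC| ∈ [3, 33]

|CA| ∈ [3, 15]  (≈ [3.0000, 15.0000])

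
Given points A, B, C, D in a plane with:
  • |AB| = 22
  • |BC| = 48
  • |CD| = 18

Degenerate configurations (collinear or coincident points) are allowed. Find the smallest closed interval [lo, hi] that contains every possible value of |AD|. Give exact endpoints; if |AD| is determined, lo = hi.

|AD| ∈ [8, 88]  (≈ [8.0000, 88.0000])

|AB| ∈ {22}
|BC| ∈ {48}
|CD| ∈ {18}
|AC| ∈ [26, 70]
|BD| ∈ [30, 66]
|AD| ∈ [8, 88]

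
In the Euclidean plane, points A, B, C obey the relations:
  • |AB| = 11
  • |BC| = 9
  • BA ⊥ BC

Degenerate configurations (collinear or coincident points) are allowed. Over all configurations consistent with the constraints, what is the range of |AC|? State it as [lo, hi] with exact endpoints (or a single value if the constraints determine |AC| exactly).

|AC| = √(202)  (≈ 14.2127)

|AB| ∈ {11}
|BC| ∈ {9}
|AC| ∈ {√(202)}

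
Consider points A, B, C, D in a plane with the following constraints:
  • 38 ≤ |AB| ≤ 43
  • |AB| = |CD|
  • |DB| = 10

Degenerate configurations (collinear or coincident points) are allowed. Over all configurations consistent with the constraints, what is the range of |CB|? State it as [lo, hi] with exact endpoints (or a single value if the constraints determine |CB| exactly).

|CB| ∈ [28, 53]  (≈ [28.0000, 53.0000])

|AB| ∈ [38, 43]
|BD| ∈ {10}
|CD| ∈ [38, 43]
|AD| ∈ [28, 53]
|BC| ∈ [28, 53]
|AC| ∈ [0, 96]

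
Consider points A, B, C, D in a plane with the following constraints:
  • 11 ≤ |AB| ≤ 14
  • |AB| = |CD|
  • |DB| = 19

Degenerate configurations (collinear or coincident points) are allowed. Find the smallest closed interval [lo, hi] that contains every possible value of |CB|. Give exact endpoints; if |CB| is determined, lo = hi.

|AB| ∈ [11, 14]
|BD| ∈ {19}
|CD| ∈ [11, 14]
|AD| ∈ [5, 33]
|BC| ∈ [5, 33]
|AC| ∈ [0, 47]

|CB| ∈ [5, 33]  (≈ [5.0000, 33.0000])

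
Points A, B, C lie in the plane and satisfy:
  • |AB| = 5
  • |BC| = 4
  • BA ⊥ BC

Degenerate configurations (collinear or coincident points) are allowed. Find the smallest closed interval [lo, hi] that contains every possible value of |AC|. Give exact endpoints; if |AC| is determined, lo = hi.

|AC| = √(41)  (≈ 6.4031)

|AB| ∈ {5}
|BC| ∈ {4}
|AC| ∈ {√(41)}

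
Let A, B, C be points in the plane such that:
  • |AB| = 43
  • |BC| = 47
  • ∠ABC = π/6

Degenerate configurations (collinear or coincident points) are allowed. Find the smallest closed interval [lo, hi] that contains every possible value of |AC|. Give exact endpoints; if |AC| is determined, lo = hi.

|AC| = √(4058 - 2021·√(3))  (≈ 23.6120)

|AB| ∈ {43}
|BC| ∈ {47}
|AC| ∈ {√(4058 - 2021·√(3))}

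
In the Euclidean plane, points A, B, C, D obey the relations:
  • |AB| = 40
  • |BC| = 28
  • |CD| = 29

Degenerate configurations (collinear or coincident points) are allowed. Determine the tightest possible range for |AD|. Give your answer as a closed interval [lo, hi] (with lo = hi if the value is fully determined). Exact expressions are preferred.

|AB| ∈ {40}
|BC| ∈ {28}
|CD| ∈ {29}
|AC| ∈ [12, 68]
|BD| ∈ [1, 57]
|AD| ∈ [0, 97]

|AD| ∈ [0, 97]  (≈ [0.0000, 97.0000])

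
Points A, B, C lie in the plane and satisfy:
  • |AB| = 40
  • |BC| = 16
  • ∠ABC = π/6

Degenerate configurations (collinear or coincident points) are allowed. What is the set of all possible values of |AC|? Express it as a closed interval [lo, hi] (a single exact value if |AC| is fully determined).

|AB| ∈ {40}
|BC| ∈ {16}
|AC| ∈ {8·√(29 - 10·√(3))}

|AC| = 8·√(29 - 10·√(3))  (≈ 27.3402)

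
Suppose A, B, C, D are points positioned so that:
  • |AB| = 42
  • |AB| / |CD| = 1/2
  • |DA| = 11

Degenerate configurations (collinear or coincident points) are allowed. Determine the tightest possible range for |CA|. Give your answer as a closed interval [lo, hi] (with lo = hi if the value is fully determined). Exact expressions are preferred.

|CA| ∈ [73, 95]  (≈ [73.0000, 95.0000])

|AB| ∈ {42}
|AD| ∈ {11}
|CD| ∈ {84}
|BD| ∈ [31, 53]
|AC| ∈ [73, 95]
|BC| ∈ [31, 137]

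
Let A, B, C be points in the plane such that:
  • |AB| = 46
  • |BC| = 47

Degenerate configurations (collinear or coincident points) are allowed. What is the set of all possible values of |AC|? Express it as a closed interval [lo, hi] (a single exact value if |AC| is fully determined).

|AC| ∈ [1, 93]  (≈ [1.0000, 93.0000])

|AB| ∈ {46}
|BC| ∈ {47}
|AC| ∈ [1, 93]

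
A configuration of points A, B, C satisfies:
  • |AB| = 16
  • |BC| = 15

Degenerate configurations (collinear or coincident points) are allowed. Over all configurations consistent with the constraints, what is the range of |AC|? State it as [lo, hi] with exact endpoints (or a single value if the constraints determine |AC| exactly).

|AC| ∈ [1, 31]  (≈ [1.0000, 31.0000])

|AB| ∈ {16}
|BC| ∈ {15}
|AC| ∈ [1, 31]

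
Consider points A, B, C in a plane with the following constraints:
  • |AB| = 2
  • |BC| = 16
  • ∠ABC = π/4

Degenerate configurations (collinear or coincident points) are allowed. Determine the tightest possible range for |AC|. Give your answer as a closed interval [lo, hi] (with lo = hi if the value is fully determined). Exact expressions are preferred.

|AB| ∈ {2}
|BC| ∈ {16}
|AC| ∈ {2·√(65 - 8·√(2))}

|AC| = 2·√(65 - 8·√(2))  (≈ 14.6542)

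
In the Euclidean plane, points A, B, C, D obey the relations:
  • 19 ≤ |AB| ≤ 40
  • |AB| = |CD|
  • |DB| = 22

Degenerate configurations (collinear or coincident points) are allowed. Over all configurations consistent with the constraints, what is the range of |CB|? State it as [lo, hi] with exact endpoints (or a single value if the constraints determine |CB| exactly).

|CB| ∈ [0, 62]  (≈ [0.0000, 62.0000])

|AB| ∈ [19, 40]
|BD| ∈ {22}
|CD| ∈ [19, 40]
|AD| ∈ [0, 62]
|BC| ∈ [0, 62]
|AC| ∈ [0, 102]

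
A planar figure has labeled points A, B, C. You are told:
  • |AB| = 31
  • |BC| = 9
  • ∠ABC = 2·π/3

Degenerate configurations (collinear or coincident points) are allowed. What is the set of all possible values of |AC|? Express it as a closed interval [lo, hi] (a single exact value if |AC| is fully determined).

|AC| = √(1321)  (≈ 36.3456)

|AB| ∈ {31}
|BC| ∈ {9}
|AC| ∈ {√(1321)}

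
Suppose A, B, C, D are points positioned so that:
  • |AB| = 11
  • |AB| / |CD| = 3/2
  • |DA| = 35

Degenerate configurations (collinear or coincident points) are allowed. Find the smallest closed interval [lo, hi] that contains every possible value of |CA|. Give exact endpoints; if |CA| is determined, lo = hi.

|AB| ∈ {11}
|AD| ∈ {35}
|CD| ∈ {22/3}
|BD| ∈ [24, 46]
|AC| ∈ [83/3, 127/3]
|BC| ∈ [50/3, 160/3]

|CA| ∈ [83/3, 127/3]  (≈ [27.6667, 42.3333])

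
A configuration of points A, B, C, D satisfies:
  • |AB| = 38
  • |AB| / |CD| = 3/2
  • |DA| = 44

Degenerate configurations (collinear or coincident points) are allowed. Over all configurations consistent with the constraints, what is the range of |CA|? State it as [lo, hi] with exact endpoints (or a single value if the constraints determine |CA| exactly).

|AB| ∈ {38}
|AD| ∈ {44}
|CD| ∈ {76/3}
|BD| ∈ [6, 82]
|AC| ∈ [56/3, 208/3]
|BC| ∈ [0, 322/3]

|CA| ∈ [56/3, 208/3]  (≈ [18.6667, 69.3333])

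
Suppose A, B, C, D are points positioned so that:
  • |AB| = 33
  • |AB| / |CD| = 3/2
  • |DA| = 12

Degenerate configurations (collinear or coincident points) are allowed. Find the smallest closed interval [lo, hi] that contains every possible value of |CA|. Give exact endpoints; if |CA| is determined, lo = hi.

|CA| ∈ [10, 34]  (≈ [10.0000, 34.0000])

|AB| ∈ {33}
|AD| ∈ {12}
|CD| ∈ {22}
|BD| ∈ [21, 45]
|AC| ∈ [10, 34]
|BC| ∈ [0, 67]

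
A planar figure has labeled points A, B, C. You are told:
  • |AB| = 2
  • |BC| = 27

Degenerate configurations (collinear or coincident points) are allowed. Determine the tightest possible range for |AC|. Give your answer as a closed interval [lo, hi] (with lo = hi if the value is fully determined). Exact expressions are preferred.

|AB| ∈ {2}
|BC| ∈ {27}
|AC| ∈ [25, 29]

|AC| ∈ [25, 29]  (≈ [25.0000, 29.0000])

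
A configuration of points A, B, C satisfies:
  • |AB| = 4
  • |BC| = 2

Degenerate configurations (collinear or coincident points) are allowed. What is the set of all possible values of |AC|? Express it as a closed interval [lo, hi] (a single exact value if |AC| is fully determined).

|AC| ∈ [2, 6]  (≈ [2.0000, 6.0000])

|AB| ∈ {4}
|BC| ∈ {2}
|AC| ∈ [2, 6]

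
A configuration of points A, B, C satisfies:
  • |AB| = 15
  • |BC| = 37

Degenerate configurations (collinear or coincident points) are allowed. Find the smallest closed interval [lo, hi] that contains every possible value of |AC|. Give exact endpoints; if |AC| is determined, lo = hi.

|AB| ∈ {15}
|BC| ∈ {37}
|AC| ∈ [22, 52]

|AC| ∈ [22, 52]  (≈ [22.0000, 52.0000])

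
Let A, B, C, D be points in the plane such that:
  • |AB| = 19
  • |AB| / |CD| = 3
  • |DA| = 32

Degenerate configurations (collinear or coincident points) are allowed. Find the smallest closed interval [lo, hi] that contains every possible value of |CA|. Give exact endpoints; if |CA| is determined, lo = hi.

|CA| ∈ [77/3, 115/3]  (≈ [25.6667, 38.3333])

|AB| ∈ {19}
|AD| ∈ {32}
|CD| ∈ {19/3}
|BD| ∈ [13, 51]
|AC| ∈ [77/3, 115/3]
|BC| ∈ [20/3, 172/3]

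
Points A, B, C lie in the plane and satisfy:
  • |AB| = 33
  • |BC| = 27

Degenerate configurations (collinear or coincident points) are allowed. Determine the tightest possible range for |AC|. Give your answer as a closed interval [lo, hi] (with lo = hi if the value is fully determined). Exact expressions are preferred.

|AC| ∈ [6, 60]  (≈ [6.0000, 60.0000])

|AB| ∈ {33}
|BC| ∈ {27}
|AC| ∈ [6, 60]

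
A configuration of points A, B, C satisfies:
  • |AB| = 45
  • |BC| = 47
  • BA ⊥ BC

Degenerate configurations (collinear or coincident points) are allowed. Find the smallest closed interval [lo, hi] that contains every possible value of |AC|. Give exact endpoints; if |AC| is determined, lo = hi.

|AB| ∈ {45}
|BC| ∈ {47}
|AC| ∈ {√(4234)}

|AC| = √(4234)  (≈ 65.0692)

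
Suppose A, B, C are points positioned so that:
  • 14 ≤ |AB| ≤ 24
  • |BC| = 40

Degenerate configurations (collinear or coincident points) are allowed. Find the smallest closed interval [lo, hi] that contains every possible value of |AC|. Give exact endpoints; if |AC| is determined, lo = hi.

|AC| ∈ [16, 64]  (≈ [16.0000, 64.0000])

|AB| ∈ [14, 24]
|BC| ∈ {40}
|AC| ∈ [16, 64]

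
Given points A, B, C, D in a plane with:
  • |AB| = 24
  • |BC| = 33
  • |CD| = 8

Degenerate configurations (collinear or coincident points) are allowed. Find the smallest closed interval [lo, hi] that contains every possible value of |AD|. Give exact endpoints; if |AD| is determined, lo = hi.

|AB| ∈ {24}
|BC| ∈ {33}
|CD| ∈ {8}
|AC| ∈ [9, 57]
|BD| ∈ [25, 41]
|AD| ∈ [1, 65]

|AD| ∈ [1, 65]  (≈ [1.0000, 65.0000])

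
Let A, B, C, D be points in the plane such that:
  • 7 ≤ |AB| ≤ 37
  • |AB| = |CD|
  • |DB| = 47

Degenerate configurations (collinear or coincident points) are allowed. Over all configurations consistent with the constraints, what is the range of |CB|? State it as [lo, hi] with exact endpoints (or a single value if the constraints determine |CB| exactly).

|CB| ∈ [10, 84]  (≈ [10.0000, 84.0000])

|AB| ∈ [7, 37]
|BD| ∈ {47}
|CD| ∈ [7, 37]
|AD| ∈ [10, 84]
|BC| ∈ [10, 84]
|AC| ∈ [0, 121]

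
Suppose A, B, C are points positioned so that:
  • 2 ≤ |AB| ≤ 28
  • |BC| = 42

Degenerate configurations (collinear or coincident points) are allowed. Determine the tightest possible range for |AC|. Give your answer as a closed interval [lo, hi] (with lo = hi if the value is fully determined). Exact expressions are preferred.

|AB| ∈ [2, 28]
|BC| ∈ {42}
|AC| ∈ [14, 70]

|AC| ∈ [14, 70]  (≈ [14.0000, 70.0000])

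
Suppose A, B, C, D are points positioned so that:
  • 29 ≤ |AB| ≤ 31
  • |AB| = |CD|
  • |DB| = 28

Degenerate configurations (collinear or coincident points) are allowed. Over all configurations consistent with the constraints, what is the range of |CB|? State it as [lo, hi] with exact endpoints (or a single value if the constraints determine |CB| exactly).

|CB| ∈ [1, 59]  (≈ [1.0000, 59.0000])

|AB| ∈ [29, 31]
|BD| ∈ {28}
|CD| ∈ [29, 31]
|AD| ∈ [1, 59]
|BC| ∈ [1, 59]
|AC| ∈ [0, 90]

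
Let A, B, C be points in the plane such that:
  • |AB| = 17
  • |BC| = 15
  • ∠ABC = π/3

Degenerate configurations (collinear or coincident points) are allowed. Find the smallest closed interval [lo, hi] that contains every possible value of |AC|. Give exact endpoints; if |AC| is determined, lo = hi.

|AB| ∈ {17}
|BC| ∈ {15}
|AC| ∈ {√(259)}

|AC| = √(259)  (≈ 16.0935)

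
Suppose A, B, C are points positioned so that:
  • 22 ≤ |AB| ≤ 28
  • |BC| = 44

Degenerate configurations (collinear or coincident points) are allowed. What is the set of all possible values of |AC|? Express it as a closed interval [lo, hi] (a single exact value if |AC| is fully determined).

|AC| ∈ [16, 72]  (≈ [16.0000, 72.0000])

|AB| ∈ [22, 28]
|BC| ∈ {44}
|AC| ∈ [16, 72]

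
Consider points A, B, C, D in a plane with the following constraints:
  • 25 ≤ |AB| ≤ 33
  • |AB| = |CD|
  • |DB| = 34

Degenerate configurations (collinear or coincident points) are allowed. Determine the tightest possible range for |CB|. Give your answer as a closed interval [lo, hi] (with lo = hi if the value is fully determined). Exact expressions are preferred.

|AB| ∈ [25, 33]
|BD| ∈ {34}
|CD| ∈ [25, 33]
|AD| ∈ [1, 67]
|BC| ∈ [1, 67]
|AC| ∈ [0, 100]

|CB| ∈ [1, 67]  (≈ [1.0000, 67.0000])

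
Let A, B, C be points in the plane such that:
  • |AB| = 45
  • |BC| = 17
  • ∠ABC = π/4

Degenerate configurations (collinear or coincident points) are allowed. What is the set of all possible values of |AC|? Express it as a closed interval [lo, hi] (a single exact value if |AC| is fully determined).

|AB| ∈ {45}
|BC| ∈ {17}
|AC| ∈ {√(2314 - 765·√(2))}

|AC| = √(2314 - 765·√(2))  (≈ 35.1017)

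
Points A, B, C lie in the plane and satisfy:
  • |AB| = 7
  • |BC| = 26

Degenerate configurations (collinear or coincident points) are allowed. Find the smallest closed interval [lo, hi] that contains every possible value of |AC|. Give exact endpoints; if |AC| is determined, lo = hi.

|AC| ∈ [19, 33]  (≈ [19.0000, 33.0000])

|AB| ∈ {7}
|BC| ∈ {26}
|AC| ∈ [19, 33]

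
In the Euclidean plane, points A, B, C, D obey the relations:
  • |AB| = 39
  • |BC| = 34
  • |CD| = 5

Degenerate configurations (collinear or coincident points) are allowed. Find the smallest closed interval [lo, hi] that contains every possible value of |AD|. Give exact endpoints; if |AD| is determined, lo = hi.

|AD| ∈ [0, 78]  (≈ [0.0000, 78.0000])

|AB| ∈ {39}
|BC| ∈ {34}
|CD| ∈ {5}
|AC| ∈ [5, 73]
|BD| ∈ [29, 39]
|AD| ∈ [0, 78]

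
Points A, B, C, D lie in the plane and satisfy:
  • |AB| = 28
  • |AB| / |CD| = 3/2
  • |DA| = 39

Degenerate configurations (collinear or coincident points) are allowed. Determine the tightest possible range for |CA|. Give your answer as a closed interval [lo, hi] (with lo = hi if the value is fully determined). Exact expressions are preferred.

|AB| ∈ {28}
|AD| ∈ {39}
|CD| ∈ {56/3}
|BD| ∈ [11, 67]
|AC| ∈ [61/3, 173/3]
|BC| ∈ [0, 257/3]

|CA| ∈ [61/3, 173/3]  (≈ [20.3333, 57.6667])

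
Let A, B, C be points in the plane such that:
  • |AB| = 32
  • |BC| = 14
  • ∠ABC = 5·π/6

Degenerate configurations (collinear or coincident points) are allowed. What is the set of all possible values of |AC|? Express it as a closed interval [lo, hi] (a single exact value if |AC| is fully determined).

|AB| ∈ {32}
|BC| ∈ {14}
|AC| ∈ {2·√(112·√(3) + 305)}

|AC| = 2·√(112·√(3) + 305)  (≈ 44.6762)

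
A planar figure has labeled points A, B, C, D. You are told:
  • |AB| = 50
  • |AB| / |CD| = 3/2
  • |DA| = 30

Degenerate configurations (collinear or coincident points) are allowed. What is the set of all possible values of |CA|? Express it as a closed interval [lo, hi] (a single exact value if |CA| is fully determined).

|CA| ∈ [10/3, 190/3]  (≈ [3.3333, 63.3333])

|AB| ∈ {50}
|AD| ∈ {30}
|CD| ∈ {100/3}
|BD| ∈ [20, 80]
|AC| ∈ [10/3, 190/3]
|BC| ∈ [0, 340/3]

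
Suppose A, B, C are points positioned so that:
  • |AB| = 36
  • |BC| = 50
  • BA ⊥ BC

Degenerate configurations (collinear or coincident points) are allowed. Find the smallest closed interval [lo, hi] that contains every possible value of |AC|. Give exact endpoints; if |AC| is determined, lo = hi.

|AC| = 2·√(949)  (≈ 61.6117)

|AB| ∈ {36}
|BC| ∈ {50}
|AC| ∈ {2·√(949)}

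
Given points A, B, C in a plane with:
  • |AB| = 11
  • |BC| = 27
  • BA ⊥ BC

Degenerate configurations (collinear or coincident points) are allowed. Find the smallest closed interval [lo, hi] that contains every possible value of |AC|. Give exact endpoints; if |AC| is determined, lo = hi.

|AB| ∈ {11}
|BC| ∈ {27}
|AC| ∈ {5·√(34)}

|AC| = 5·√(34)  (≈ 29.1548)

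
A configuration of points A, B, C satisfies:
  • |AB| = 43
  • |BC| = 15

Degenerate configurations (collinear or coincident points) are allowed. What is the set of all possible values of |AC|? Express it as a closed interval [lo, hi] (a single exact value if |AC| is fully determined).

|AC| ∈ [28, 58]  (≈ [28.0000, 58.0000])

|AB| ∈ {43}
|BC| ∈ {15}
|AC| ∈ [28, 58]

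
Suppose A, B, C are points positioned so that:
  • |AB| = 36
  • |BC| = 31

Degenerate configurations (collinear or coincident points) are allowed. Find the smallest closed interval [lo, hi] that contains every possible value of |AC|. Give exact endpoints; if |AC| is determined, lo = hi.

|AB| ∈ {36}
|BC| ∈ {31}
|AC| ∈ [5, 67]

|AC| ∈ [5, 67]  (≈ [5.0000, 67.0000])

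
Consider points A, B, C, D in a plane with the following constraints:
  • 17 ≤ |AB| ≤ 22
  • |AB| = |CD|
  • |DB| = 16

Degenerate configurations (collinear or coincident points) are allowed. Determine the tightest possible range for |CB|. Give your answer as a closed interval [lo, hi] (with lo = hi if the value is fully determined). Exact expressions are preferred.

|CB| ∈ [1, 38]  (≈ [1.0000, 38.0000])

|AB| ∈ [17, 22]
|BD| ∈ {16}
|CD| ∈ [17, 22]
|AD| ∈ [1, 38]
|BC| ∈ [1, 38]
|AC| ∈ [0, 60]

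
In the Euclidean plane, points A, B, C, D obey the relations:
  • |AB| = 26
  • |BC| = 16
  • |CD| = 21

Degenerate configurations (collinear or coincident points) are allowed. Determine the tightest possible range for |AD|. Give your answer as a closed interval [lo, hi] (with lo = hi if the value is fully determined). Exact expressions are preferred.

|AD| ∈ [0, 63]  (≈ [0.0000, 63.0000])

|AB| ∈ {26}
|BC| ∈ {16}
|CD| ∈ {21}
|AC| ∈ [10, 42]
|BD| ∈ [5, 37]
|AD| ∈ [0, 63]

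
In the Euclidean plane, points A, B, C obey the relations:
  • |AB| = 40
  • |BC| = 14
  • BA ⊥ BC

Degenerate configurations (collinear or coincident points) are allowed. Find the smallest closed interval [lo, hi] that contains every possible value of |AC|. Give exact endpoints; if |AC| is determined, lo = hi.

|AB| ∈ {40}
|BC| ∈ {14}
|AC| ∈ {2·√(449)}

|AC| = 2·√(449)  (≈ 42.3792)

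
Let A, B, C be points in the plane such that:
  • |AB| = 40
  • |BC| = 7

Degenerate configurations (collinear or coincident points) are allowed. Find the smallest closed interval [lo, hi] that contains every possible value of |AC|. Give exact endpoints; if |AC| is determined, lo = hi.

|AB| ∈ {40}
|BC| ∈ {7}
|AC| ∈ [33, 47]

|AC| ∈ [33, 47]  (≈ [33.0000, 47.0000])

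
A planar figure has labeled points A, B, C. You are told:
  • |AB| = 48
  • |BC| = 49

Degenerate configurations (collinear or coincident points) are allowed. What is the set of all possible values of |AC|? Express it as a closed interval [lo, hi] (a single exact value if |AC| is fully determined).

|AC| ∈ [1, 97]  (≈ [1.0000, 97.0000])

|AB| ∈ {48}
|BC| ∈ {49}
|AC| ∈ [1, 97]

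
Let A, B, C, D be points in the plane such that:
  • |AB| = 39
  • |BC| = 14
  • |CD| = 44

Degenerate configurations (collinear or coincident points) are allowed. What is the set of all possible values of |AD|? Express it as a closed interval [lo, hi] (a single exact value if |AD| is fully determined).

|AB| ∈ {39}
|BC| ∈ {14}
|CD| ∈ {44}
|AC| ∈ [25, 53]
|BD| ∈ [30, 58]
|AD| ∈ [0, 97]

|AD| ∈ [0, 97]  (≈ [0.0000, 97.0000])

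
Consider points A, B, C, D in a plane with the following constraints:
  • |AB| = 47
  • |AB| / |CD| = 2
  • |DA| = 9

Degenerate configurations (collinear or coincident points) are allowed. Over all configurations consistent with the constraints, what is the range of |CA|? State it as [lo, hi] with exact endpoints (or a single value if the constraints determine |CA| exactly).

|CA| ∈ [29/2, 65/2]  (≈ [14.5000, 32.5000])

|AB| ∈ {47}
|AD| ∈ {9}
|CD| ∈ {47/2}
|BD| ∈ [38, 56]
|AC| ∈ [29/2, 65/2]
|BC| ∈ [29/2, 159/2]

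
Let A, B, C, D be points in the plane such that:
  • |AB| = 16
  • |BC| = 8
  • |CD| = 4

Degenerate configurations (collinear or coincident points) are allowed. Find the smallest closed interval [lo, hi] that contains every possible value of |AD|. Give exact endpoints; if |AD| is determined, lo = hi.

|AD| ∈ [4, 28]  (≈ [4.0000, 28.0000])

|AB| ∈ {16}
|BC| ∈ {8}
|CD| ∈ {4}
|AC| ∈ [8, 24]
|BD| ∈ [4, 12]
|AD| ∈ [4, 28]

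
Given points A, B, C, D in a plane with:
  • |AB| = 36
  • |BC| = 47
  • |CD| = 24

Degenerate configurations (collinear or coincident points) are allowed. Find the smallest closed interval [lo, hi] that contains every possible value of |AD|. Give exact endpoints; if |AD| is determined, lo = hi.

|AD| ∈ [0, 107]  (≈ [0.0000, 107.0000])

|AB| ∈ {36}
|BC| ∈ {47}
|CD| ∈ {24}
|AC| ∈ [11, 83]
|BD| ∈ [23, 71]
|AD| ∈ [0, 107]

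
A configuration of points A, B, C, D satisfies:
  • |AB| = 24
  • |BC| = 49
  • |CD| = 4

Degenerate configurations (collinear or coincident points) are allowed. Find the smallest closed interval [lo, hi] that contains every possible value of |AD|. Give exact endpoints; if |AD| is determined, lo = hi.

|AD| ∈ [21, 77]  (≈ [21.0000, 77.0000])

|AB| ∈ {24}
|BC| ∈ {49}
|CD| ∈ {4}
|AC| ∈ [25, 73]
|BD| ∈ [45, 53]
|AD| ∈ [21, 77]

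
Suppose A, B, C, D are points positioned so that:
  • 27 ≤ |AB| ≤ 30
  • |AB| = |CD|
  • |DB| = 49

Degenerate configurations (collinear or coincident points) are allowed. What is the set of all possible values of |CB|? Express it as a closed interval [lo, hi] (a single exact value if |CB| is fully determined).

|CB| ∈ [19, 79]  (≈ [19.0000, 79.0000])

|AB| ∈ [27, 30]
|BD| ∈ {49}
|CD| ∈ [27, 30]
|AD| ∈ [19, 79]
|BC| ∈ [19, 79]
|AC| ∈ [0, 109]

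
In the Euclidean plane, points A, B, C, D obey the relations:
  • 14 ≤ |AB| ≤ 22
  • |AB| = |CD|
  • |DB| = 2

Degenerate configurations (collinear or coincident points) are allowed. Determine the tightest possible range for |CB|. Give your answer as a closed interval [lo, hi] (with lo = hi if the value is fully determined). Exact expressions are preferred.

|AB| ∈ [14, 22]
|BD| ∈ {2}
|CD| ∈ [14, 22]
|AD| ∈ [12, 24]
|BC| ∈ [12, 24]
|AC| ∈ [0, 46]

|CB| ∈ [12, 24]  (≈ [12.0000, 24.0000])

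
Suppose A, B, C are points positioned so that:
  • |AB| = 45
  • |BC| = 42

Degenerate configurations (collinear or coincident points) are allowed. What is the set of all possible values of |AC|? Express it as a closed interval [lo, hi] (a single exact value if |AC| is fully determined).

|AC| ∈ [3, 87]  (≈ [3.0000, 87.0000])

|AB| ∈ {45}
|BC| ∈ {42}
|AC| ∈ [3, 87]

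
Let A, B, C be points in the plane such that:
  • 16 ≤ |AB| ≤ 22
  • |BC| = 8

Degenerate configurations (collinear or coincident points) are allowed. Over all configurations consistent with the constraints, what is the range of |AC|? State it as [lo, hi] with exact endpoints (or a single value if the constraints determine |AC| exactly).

|AB| ∈ [16, 22]
|BC| ∈ {8}
|AC| ∈ [8, 30]

|AC| ∈ [8, 30]  (≈ [8.0000, 30.0000])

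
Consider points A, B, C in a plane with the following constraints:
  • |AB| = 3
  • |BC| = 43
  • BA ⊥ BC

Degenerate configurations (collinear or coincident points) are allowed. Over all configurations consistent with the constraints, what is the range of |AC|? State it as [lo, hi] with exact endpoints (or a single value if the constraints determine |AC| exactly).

|AB| ∈ {3}
|BC| ∈ {43}
|AC| ∈ {√(1858)}

|AC| = √(1858)  (≈ 43.1045)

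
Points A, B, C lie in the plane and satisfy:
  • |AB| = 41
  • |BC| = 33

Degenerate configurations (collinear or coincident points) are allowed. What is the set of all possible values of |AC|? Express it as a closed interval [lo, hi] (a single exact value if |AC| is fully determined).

|AB| ∈ {41}
|BC| ∈ {33}
|AC| ∈ [8, 74]

|AC| ∈ [8, 74]  (≈ [8.0000, 74.0000])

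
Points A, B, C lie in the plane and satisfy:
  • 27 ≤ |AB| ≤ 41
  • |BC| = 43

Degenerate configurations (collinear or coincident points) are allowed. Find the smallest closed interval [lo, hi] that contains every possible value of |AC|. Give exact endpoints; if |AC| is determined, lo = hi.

|AB| ∈ [27, 41]
|BC| ∈ {43}
|AC| ∈ [2, 84]

|AC| ∈ [2, 84]  (≈ [2.0000, 84.0000])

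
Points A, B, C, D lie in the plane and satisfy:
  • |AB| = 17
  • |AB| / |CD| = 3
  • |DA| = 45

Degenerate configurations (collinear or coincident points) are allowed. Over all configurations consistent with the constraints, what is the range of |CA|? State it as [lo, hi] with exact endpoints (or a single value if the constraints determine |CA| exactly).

|AB| ∈ {17}
|AD| ∈ {45}
|CD| ∈ {17/3}
|BD| ∈ [28, 62]
|AC| ∈ [118/3, 152/3]
|BC| ∈ [67/3, 203/3]

|CA| ∈ [118/3, 152/3]  (≈ [39.3333, 50.6667])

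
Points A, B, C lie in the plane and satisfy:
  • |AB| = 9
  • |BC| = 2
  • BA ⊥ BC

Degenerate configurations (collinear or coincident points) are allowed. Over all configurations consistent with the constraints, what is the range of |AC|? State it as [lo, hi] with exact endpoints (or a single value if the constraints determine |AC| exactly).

|AC| = √(85)  (≈ 9.2195)

|AB| ∈ {9}
|BC| ∈ {2}
|AC| ∈ {√(85)}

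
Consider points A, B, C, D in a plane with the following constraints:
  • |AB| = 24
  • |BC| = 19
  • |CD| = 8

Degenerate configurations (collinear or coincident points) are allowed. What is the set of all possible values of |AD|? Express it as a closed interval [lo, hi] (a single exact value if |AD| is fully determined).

|AD| ∈ [0, 51]  (≈ [0.0000, 51.0000])

|AB| ∈ {24}
|BC| ∈ {19}
|CD| ∈ {8}
|AC| ∈ [5, 43]
|BD| ∈ [11, 27]
|AD| ∈ [0, 51]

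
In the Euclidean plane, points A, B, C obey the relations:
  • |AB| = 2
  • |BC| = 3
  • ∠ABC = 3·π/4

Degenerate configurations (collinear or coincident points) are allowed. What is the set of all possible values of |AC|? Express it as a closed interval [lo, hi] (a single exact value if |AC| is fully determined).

|AB| ∈ {2}
|BC| ∈ {3}
|AC| ∈ {√(6·√(2) + 13)}

|AC| = √(6·√(2) + 13)  (≈ 4.6352)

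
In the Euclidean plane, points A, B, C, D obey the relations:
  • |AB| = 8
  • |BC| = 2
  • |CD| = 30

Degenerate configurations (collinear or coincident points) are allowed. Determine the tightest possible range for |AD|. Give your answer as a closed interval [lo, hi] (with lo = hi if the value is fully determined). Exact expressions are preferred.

|AD| ∈ [20, 40]  (≈ [20.0000, 40.0000])

|AB| ∈ {8}
|BC| ∈ {2}
|CD| ∈ {30}
|AC| ∈ [6, 10]
|BD| ∈ [28, 32]
|AD| ∈ [20, 40]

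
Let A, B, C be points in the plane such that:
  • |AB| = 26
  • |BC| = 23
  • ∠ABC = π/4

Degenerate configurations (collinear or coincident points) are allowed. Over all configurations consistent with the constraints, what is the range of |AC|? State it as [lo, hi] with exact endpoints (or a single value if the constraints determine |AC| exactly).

|AC| = √(1205 - 598·√(2))  (≈ 18.9552)

|AB| ∈ {26}
|BC| ∈ {23}
|AC| ∈ {√(1205 - 598·√(2))}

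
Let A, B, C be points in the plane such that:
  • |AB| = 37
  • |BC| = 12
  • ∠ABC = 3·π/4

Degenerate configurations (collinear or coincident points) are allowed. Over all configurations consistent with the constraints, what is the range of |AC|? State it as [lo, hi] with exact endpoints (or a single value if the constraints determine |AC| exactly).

|AC| = √(444·√(2) + 1513)  (≈ 46.2700)

|AB| ∈ {37}
|BC| ∈ {12}
|AC| ∈ {√(444·√(2) + 1513)}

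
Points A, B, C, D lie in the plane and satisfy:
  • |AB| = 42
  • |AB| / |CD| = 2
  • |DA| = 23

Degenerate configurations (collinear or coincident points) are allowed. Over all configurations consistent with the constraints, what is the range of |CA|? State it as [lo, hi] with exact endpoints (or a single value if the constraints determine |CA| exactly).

|CA| ∈ [2, 44]  (≈ [2.0000, 44.0000])

|AB| ∈ {42}
|AD| ∈ {23}
|CD| ∈ {21}
|BD| ∈ [19, 65]
|AC| ∈ [2, 44]
|BC| ∈ [0, 86]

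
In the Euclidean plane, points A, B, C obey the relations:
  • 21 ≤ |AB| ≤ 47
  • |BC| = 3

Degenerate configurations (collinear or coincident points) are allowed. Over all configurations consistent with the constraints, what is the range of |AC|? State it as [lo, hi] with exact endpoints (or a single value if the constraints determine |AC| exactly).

|AC| ∈ [18, 50]  (≈ [18.0000, 50.0000])

|AB| ∈ [21, 47]
|BC| ∈ {3}
|AC| ∈ [18, 50]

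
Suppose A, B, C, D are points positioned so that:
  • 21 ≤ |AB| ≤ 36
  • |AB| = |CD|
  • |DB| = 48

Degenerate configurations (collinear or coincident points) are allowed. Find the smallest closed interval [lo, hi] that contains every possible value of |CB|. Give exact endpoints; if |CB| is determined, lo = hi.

|CB| ∈ [12, 84]  (≈ [12.0000, 84.0000])

|AB| ∈ [21, 36]
|BD| ∈ {48}
|CD| ∈ [21, 36]
|AD| ∈ [12, 84]
|BC| ∈ [12, 84]
|AC| ∈ [0, 120]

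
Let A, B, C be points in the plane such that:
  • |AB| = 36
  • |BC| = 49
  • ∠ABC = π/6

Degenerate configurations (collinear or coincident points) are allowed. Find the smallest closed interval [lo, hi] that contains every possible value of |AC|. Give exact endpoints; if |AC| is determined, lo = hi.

|AC| = √(3697 - 1764·√(3))  (≈ 25.3311)

|AB| ∈ {36}
|BC| ∈ {49}
|AC| ∈ {√(3697 - 1764·√(3))}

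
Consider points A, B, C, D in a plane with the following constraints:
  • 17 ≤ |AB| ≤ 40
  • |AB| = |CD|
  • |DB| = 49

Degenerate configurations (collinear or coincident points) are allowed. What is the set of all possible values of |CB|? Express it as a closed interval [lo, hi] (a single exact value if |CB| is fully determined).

|CB| ∈ [9, 89]  (≈ [9.0000, 89.0000])

|AB| ∈ [17, 40]
|BD| ∈ {49}
|CD| ∈ [17, 40]
|AD| ∈ [9, 89]
|BC| ∈ [9, 89]
|AC| ∈ [0, 129]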